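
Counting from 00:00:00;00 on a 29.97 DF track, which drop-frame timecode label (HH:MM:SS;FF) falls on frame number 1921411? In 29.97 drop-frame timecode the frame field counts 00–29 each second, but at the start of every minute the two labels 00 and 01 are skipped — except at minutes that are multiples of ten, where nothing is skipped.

Ten DF minutes hold 17982 frames, so frame 1921411 lies in block 106 (frames 1906092–1924073) with 15319 frames into that block.
The block's first minute is 1800 frames and the rest 1798 each; 15319 frames reaches minute 8, so 106 × 18 + 8 × 2 = 1924 labels have been skipped so far.
Adding those back, label number 1921411 + 1924 = 1923335 at 30 labels/s is 64111 s + 5 f = 17 h 48 min 31 s frame 5, i.e. 17:48:31;05.

17:48:31;05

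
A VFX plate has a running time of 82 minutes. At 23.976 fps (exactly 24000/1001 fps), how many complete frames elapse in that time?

117962 frames

82 min = 4920 s.
Frames = 4920 × 24000/1001 = 118080000/1001 ≈ 117962.0380.
Complete frames: 117962.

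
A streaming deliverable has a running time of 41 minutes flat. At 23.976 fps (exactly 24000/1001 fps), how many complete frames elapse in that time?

58981 frames

41 min = 2460 s.
Frames = 2460 × 24000/1001 = 59040000/1001 ≈ 58981.0190.
Complete frames: 58981.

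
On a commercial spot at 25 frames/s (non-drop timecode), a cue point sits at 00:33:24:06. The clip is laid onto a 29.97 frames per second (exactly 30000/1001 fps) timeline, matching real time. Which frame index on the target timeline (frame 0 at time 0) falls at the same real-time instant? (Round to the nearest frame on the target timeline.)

frame 60067

Source frame index: (0×3600 + 33×60 + 24) × 25 + 6 = 50106.
Real time: 50106 / (25) = 50106/25 s.
Target frame: (50106/25) × (30000/1001) = 8589600/143 ≈ 60067.133 → 60067.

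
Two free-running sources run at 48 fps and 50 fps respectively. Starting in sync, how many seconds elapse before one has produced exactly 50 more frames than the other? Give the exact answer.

The gap grows by |50 − 48| = 2 frames per second.
Time for a 50-frame gap: 50 ÷ (2) = 25 s.

25 seconds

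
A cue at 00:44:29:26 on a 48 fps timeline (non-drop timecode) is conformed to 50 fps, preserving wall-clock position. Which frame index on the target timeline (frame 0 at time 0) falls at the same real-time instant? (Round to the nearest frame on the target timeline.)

Source frame index: (0×3600 + 44×60 + 29) × 48 + 26 = 128138.
Real time: 128138 / (48) = 64069/24 s.
Target frame: (64069/24) × (50) = 1601725/12 ≈ 133477.083 → 133477.

frame 133477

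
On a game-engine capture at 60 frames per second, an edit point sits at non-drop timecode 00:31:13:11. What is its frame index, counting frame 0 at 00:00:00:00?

Total seconds to the label: (0 × 3600 + 31 × 60 + 13) = 1873.
Frame index = 1873 × 60 + 11 = 112391.

112391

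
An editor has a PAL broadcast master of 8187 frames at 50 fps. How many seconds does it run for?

163.74 seconds

Running time = 8187 / (50) = 163.74 s.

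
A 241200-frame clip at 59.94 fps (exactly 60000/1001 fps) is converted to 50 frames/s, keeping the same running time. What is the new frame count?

201201 frames

Target frames = source frames × (target rate / source rate) = 241200 × (50)/(60000/1001) = 241200 × 1001/1200 = 201201.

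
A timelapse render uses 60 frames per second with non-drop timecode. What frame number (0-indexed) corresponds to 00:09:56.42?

35802

Total seconds to the label: (0 × 3600 + 9 × 60 + 56) = 596.
Frame index = 596 × 60 + 42 = 35802.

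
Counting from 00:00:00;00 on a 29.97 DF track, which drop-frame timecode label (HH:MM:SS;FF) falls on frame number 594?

Each 10-minute DF block holds 10 × 60 × 30 − 9 × 2 = 17982 frames. 594 ÷ 17982 → 0 full blocks, remainder 594.
Within the partial block the first minute is 1800 frames and each further minute 1798, so 0 further minute boundaries passed. Total skipped labels = 18 × 0 + 2 × 0 = 0.
Non-drop label index = 594 + 0 = 594; at 30 labels/s that is 00:00:19:24, i.e. DF 00:00:19;24.

00:00:19;24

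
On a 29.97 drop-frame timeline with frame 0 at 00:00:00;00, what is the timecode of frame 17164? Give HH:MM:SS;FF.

Each 10-minute DF block holds 10 × 60 × 30 − 9 × 2 = 17982 frames. 17164 ÷ 17982 → 0 full blocks, remainder 17164.
Within the partial block the first minute is 1800 frames and each further minute 1798, so 9 further minute boundaries passed. Total skipped labels = 18 × 0 + 2 × 9 = 18.
Non-drop label index = 17164 + 18 = 17182; at 30 labels/s that is 00:09:32:22, i.e. DF 00:09:32;22.

00:09:32;22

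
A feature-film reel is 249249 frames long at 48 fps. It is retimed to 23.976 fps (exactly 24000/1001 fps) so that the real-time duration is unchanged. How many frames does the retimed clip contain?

Target frames = source frames × (target rate / source rate) = 249249 × (24000/1001)/(48) = 249249 × 500/1001 = 124500.

124500 frames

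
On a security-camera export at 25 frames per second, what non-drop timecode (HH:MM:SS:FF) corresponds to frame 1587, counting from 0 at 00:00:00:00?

1587 ÷ 25 = 63 full seconds, remainder 12 frames.
63 s = 0 h 1 min 3 s.
Timecode: 00:01:03:12.

00:01:03:12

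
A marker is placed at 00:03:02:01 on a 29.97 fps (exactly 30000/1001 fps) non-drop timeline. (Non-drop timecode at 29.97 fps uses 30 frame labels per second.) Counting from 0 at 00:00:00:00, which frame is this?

Total seconds to the label: (0 × 3600 + 3 × 60 + 2) = 182.
Frame index = 182 × 30 + 1 = 5461.

5461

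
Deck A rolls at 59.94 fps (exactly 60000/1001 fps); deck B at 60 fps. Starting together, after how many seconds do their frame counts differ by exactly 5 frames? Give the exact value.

The gap grows by |60 − 60000/1001| = 60/1001 frames per second.
Time for a 5-frame gap: 5 ÷ (60/1001) = 1001/12 s.

1001/12 seconds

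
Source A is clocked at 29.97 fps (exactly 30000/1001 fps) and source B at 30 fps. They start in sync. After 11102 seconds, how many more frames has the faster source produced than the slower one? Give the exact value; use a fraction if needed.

A emits 30000/1001 × 11102 = 3660000/11 frames; B emits 30 × 11102 = 333060.
Difference = 3660/11 frames (≈ 332.7273); B is ahead of A.

3660/11 frames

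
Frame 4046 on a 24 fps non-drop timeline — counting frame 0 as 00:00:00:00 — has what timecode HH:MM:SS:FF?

4046 ÷ 24 = 168 full seconds, remainder 14 frames.
168 s = 0 h 2 min 48 s.
Timecode: 00:02:48:14.

00:02:48:14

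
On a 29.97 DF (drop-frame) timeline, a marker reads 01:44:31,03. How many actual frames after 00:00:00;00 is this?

Complete 10-minute blocks: 10, each 17982 frames → 179820.
Remaining 4 whole minutes in the current block: 1800 + 3 × 1798 = 7194 frames.
Within the current minute: 31 × 30 + 3 − 2 = 931 (labels ;00/;01 skipped at this minute). Total = 179820 + 7194 + 931 = 187945.

187945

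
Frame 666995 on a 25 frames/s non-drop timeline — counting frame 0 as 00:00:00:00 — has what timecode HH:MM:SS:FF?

666995 ÷ 25 = 26679 full seconds, remainder 20 frames.
26679 s = 7 h 24 min 39 s.
Timecode: 07:24:39:20.

07:24:39:20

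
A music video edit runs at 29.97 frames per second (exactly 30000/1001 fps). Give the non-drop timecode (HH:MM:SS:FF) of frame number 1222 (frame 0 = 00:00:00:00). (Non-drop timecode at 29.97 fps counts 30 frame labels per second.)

00:00:40:22

1222 ÷ 30 = 40 full seconds, remainder 22 frames.
40 s = 0 h 0 min 40 s.
Timecode: 00:00:40:22.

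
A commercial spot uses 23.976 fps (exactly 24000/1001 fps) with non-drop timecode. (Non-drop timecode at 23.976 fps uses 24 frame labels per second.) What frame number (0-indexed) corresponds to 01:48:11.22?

Total seconds to the label: (1 × 3600 + 48 × 60 + 11) = 6491.
Frame index = 6491 × 24 + 22 = 155806.

155806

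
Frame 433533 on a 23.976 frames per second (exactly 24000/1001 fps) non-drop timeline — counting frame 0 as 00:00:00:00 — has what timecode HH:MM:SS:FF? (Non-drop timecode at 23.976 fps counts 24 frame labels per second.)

433533 ÷ 24 = 18063 full seconds, remainder 21 frames.
18063 s = 5 h 1 min 3 s.
Timecode: 05:01:03:21.

05:01:03:21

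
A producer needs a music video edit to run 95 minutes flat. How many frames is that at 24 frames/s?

136800 frames

95 min = 5700 s.
Frames = 5700 × 24 = 136800.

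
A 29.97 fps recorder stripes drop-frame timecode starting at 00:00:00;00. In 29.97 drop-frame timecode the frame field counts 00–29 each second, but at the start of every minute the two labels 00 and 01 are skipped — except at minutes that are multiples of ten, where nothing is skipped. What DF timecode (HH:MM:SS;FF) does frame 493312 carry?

04:34:20;06

Each 10-minute DF block holds 10 × 60 × 30 − 9 × 2 = 17982 frames. 493312 ÷ 17982 → 27 full blocks, remainder 7798.
Within the partial block the first minute is 1800 frames and each further minute 1798, so 4 further minute boundaries passed. Total skipped labels = 18 × 27 + 2 × 4 = 494.
Non-drop label index = 493312 + 494 = 493806; at 30 labels/s that is 04:34:20:06, i.e. DF 04:34:20;06.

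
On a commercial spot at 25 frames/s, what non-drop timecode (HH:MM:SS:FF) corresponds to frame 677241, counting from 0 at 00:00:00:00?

07:31:29:16

677241 ÷ 25 = 27089 full seconds, remainder 16 frames.
27089 s = 7 h 31 min 29 s.
Timecode: 07:31:29:16.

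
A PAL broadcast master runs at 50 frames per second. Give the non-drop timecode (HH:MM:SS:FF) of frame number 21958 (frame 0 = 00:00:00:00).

21958 ÷ 50 = 439 full seconds, remainder 8 frames.
439 s = 0 h 7 min 19 s.
Timecode: 00:07:19:08.

00:07:19:08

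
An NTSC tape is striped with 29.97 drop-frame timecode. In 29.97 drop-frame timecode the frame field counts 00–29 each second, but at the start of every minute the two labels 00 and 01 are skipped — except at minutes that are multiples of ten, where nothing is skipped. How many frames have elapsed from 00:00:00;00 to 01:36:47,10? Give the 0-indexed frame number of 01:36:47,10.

As if non-drop at 30 labels/s: (1 × 3600 + 36 × 60 + 47) × 30 + 10 = 174220.
Minute boundaries passed: 96; those not divisible by 10: 96 − 9 = 87; dropped labels = 2 × 87 = 174.
Actual frame index = 174220 − 174 = 174046.

174046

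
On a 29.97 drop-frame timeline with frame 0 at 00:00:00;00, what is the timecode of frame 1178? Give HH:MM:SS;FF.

Each 10-minute DF block holds 10 × 60 × 30 − 9 × 2 = 17982 frames. 1178 ÷ 17982 → 0 full blocks, remainder 1178.
Within the partial block the first minute is 1800 frames and each further minute 1798, so 0 further minute boundaries passed. Total skipped labels = 18 × 0 + 2 × 0 = 0.
Non-drop label index = 1178 + 0 = 1178; at 30 labels/s that is 00:00:39:08, i.e. DF 00:00:39;08.

00:00:39;08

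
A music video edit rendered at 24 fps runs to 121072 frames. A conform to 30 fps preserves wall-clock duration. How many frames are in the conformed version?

151340 frames

Target frames = source frames × (target rate / source rate) = 121072 × (30)/(24) = 121072 × 5/4 = 151340.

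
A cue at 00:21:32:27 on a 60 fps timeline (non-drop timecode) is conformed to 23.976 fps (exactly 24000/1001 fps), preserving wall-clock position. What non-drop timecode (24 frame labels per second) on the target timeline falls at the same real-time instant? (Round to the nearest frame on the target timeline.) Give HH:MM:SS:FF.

00:21:31:04

Source frame index: (0×3600 + 21×60 + 32) × 60 + 27 = 77547.
Real time: 77547 / (60) = 25849/20 s.
Target frame: (25849/20) × (24000/1001) = 31018800/1001 ≈ 30987.812 → 30988.
At 24 labels/s: frame 30988 → 00:21:31:04.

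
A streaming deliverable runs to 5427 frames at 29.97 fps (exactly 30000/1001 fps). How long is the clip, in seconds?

181.0809 seconds

Running time = 5427 / (30000/1001) = 181.0809 s.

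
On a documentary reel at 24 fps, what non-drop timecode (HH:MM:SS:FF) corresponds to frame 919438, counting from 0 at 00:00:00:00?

919438 ÷ 24 = 38309 full seconds, remainder 22 frames.
38309 s = 10 h 38 min 29 s.
Timecode: 10:38:29:22.

10:38:29:22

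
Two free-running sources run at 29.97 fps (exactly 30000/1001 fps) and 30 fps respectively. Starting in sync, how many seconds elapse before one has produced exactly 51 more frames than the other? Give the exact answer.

The gap grows by |30 − 30000/1001| = 30/1001 frames per second.
Time for a 51-frame gap: 51 ÷ (30/1001) = 1701.7 s.

1701.7 seconds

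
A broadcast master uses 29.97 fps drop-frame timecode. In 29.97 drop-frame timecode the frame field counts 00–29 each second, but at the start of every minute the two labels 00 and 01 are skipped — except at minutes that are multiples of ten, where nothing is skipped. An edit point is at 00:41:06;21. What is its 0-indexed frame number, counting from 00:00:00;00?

73927

As if non-drop at 30 labels/s: (0 × 3600 + 41 × 60 + 6) × 30 + 21 = 74001.
Minute boundaries passed: 41; those not divisible by 10: 41 − 4 = 37; dropped labels = 2 × 37 = 74.
Actual frame index = 74001 − 74 = 73927.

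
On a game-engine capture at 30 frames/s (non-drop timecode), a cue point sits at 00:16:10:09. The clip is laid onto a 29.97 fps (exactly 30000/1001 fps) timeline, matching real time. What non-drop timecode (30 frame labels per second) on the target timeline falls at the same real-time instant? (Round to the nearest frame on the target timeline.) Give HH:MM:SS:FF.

Source frame index: (0×3600 + 16×60 + 10) × 30 + 9 = 29109.
Real time: 29109 / (30) = 9703/10 s.
Target frame: (9703/10) × (30000/1001) = 29109000/1001 ≈ 29079.920 → 29080.
At 30 labels/s: frame 29080 → 00:16:09:10.

00:16:09:10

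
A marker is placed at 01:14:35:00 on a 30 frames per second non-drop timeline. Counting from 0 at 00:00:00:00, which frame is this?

134250

Total seconds to the label: (1 × 3600 + 14 × 60 + 35) = 4475.
Frame index = 4475 × 30 + 0 = 134250.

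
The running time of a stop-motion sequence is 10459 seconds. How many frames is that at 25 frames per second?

261475 frames

Frames = 10459 × 25 = 261475.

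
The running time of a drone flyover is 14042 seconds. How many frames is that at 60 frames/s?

Frames = 14042 × 60 = 842520.

842520 frames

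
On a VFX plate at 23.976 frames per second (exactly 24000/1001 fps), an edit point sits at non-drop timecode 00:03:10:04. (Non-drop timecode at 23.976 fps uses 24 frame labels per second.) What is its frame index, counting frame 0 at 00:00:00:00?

4564

Total seconds to the label: (0 × 3600 + 3 × 60 + 10) = 190.
Frame index = 190 × 24 + 4 = 4564.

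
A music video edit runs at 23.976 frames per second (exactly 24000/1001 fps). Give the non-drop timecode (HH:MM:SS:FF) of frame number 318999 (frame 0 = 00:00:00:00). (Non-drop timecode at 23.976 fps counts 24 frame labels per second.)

318999 ÷ 24 = 13291 full seconds, remainder 15 frames.
13291 s = 3 h 41 min 31 s.
Timecode: 03:41:31:15.

03:41:31:15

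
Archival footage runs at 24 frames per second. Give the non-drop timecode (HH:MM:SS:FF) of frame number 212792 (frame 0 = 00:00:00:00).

212792 ÷ 24 = 8866 full seconds, remainder 8 frames.
8866 s = 2 h 27 min 46 s.
Timecode: 02:27:46:08.

02:27:46:08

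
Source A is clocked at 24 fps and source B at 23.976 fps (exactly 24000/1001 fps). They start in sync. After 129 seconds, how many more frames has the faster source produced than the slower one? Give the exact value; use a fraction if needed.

3096/1001 frames

A emits 24 × 129 = 3096 frames; B emits 24000/1001 × 129 = 3096000/1001.
Difference = 3096/1001 frames (≈ 3.0929); B is behind A.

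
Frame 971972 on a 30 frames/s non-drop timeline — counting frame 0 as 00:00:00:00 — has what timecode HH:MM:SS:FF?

971972 ÷ 30 = 32399 full seconds, remainder 2 frames.
32399 s = 8 h 59 min 59 s.
Timecode: 08:59:59:02.

08:59:59:02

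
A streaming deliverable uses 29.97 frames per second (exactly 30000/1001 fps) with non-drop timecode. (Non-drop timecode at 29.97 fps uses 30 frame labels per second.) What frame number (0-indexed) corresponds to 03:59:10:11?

430511

Total seconds to the label: (3 × 3600 + 59 × 60 + 10) = 14350.
Frame index = 14350 × 30 + 11 = 430511.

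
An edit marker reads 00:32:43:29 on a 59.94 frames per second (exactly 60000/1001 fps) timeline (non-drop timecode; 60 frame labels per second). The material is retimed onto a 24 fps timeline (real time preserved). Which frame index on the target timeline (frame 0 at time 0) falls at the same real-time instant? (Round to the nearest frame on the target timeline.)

Source frame index: (0×3600 + 32×60 + 43) × 60 + 29 = 117809.
Real time: 117809 / (60000/1001) = 117926809/60000 s.
Target frame: (117926809/60000) × (24) = 117926809/2500 ≈ 47170.724 → 47171.

frame 47171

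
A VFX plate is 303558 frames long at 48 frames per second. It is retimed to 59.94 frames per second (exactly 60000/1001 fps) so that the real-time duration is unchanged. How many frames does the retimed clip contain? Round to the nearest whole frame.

Frames at target rate = 303558 × (60000/1001) / (48) = 379447500/1001 ≈ 379068.432.
Nearest whole frame: 379068.

379068 frames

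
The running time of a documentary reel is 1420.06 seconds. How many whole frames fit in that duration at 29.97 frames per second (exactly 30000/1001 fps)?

Frames = 1420.06 × 30000/1001 = 42601800/1001 ≈ 42559.2408.
Complete frames: 42559.

42559 frames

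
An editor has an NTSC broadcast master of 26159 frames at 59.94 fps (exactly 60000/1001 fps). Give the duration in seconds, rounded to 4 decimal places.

436.4193 seconds

Running time = 26159 × 1001/60000 = 26185159/60000 s ≈ 436.4193 s.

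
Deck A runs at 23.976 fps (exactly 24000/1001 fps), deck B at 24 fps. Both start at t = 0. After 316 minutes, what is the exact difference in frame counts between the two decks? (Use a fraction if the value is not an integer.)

455040/1001 frames

316 min = 18960 s.
A emits 24000/1001 × 18960 = 455040000/1001 frames; B emits 24 × 18960 = 455040.
Difference = 455040/1001 frames (≈ 454.5854); B is ahead of A.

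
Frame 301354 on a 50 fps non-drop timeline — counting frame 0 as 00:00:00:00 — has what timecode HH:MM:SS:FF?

301354 ÷ 50 = 6027 full seconds, remainder 4 frames.
6027 s = 1 h 40 min 27 s.
Timecode: 01:40:27:04.

01:40:27:04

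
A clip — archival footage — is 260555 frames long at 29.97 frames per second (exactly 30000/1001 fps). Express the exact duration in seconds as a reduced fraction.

52163111/6000 seconds

Running time = 260555 ÷ (30000/1001) = 260555 × 1001/30000 = 52163111/6000 s.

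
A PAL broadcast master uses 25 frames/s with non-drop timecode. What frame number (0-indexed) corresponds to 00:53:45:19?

frame 80644

Total seconds to the label: (0 × 3600 + 53 × 60 + 45) = 3225.
Frame index = 3225 × 25 + 19 = 80644.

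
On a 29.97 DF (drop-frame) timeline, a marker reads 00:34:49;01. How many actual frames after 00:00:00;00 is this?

62609

As if non-drop at 30 labels/s: (0 × 3600 + 34 × 60 + 49) × 30 + 1 = 62671.
Minute boundaries passed: 34; those not divisible by 10: 34 − 3 = 31; dropped labels = 2 × 31 = 62.
Actual frame index = 62671 − 62 = 62609.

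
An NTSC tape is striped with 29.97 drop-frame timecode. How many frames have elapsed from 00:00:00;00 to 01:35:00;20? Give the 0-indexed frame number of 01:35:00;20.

As if non-drop at 30 labels/s: (1 × 3600 + 35 × 60 + 0) × 30 + 20 = 171020.
Minute boundaries passed: 95; those not divisible by 10: 95 − 9 = 86; dropped labels = 2 × 86 = 172.
Actual frame index = 171020 − 172 = 170848.

170848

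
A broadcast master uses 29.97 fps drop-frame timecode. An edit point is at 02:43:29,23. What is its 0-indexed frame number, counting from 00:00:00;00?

293999

Complete 10-minute blocks: 16, each 17982 frames → 287712.
Remaining 3 whole minutes in the current block: 1800 + 2 × 1798 = 5396 frames.
Within the current minute: 29 × 30 + 23 − 2 = 891 (labels ;00/;01 skipped at this minute). Total = 287712 + 5396 + 891 = 293999.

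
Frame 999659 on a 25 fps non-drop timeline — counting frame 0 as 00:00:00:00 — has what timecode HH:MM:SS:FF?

11:06:26:09

999659 ÷ 25 = 39986 full seconds, remainder 9 frames.
39986 s = 11 h 6 min 26 s.
Timecode: 11:06:26:09.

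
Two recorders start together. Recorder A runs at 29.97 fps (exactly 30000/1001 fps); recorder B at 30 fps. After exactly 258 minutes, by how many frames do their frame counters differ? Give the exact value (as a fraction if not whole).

464400/1001 frames

258 min = 15480 s.
A emits 30000/1001 × 15480 = 464400000/1001 frames; B emits 30 × 15480 = 464400.
Difference = 464400/1001 frames (≈ 463.9361); B is ahead of A.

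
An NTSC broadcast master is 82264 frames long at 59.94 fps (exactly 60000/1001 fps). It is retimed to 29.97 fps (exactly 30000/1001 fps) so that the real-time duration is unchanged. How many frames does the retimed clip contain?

41132 frames

Frames at target rate = 82264 × (30000/1001) / (60000/1001) = 41132.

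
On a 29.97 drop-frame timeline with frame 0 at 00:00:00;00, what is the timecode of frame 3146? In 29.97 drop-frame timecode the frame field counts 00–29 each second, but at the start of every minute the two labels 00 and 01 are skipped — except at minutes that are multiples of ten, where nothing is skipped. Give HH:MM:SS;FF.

Ten DF minutes hold 17982 frames, so frame 3146 lies in block 0 (frames 0–17981) with 3146 frames into that block.
The block's first minute is 1800 frames and the rest 1798 each; 3146 frames reaches minute 1, so 0 × 18 + 1 × 2 = 2 labels have been skipped so far.
Adding those back, label number 3146 + 2 = 3148 at 30 labels/s is 104 s + 28 f = 0 h 1 min 44 s frame 28, i.e. 00:01:44;28.

00:01:44;28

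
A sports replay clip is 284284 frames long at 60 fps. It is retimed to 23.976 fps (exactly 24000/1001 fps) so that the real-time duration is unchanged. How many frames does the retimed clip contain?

113600 frames

Target frames = source frames × (target rate / source rate) = 284284 × (24000/1001)/(60) = 284284 × 400/1001 = 113600.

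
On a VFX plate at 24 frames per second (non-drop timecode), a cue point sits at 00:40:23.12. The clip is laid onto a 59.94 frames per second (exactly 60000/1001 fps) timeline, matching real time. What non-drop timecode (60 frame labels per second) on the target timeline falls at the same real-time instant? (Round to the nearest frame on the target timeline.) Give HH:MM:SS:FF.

Source frame index: (0×3600 + 40×60 + 23) × 24 + 12 = 58164.
Real time: 58164 / (24) = 4847/2 s.
Target frame: (4847/2) × (60000/1001) = 145410000/1001 ≈ 145264.735 → 145265.
At 60 labels/s: frame 145265 → 00:40:21:05.

00:40:21:05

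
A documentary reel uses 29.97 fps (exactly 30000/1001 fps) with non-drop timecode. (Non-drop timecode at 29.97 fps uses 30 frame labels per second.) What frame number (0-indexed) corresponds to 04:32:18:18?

Total seconds to the label: (4 × 3600 + 32 × 60 + 18) = 16338.
Frame index = 16338 × 30 + 18 = 490158.

490158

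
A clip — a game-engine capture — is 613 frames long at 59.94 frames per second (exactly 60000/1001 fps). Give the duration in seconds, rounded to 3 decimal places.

10.227 seconds

Running time = 613 × 1001/60000 = 613613/60000 s ≈ 10.227 s.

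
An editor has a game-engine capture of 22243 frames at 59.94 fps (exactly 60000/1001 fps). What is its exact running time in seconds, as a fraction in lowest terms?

22265243/60000 seconds

Running time = 22243 ÷ (60000/1001) = 22243 × 1001/60000 = 22265243/60000 s.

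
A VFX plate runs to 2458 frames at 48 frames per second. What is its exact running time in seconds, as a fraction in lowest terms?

Running time = 2458 ÷ (48) = 2458 × 1/48 = 1229/24 s.

1229/24 seconds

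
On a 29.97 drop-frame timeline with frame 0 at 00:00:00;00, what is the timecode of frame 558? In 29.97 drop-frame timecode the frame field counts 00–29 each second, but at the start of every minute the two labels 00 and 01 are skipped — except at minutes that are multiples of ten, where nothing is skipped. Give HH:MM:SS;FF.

Each 10-minute DF block holds 10 × 60 × 30 − 9 × 2 = 17982 frames. 558 ÷ 17982 → 0 full blocks, remainder 558.
Within the partial block the first minute is 1800 frames and each further minute 1798, so 0 further minute boundaries passed. Total skipped labels = 18 × 0 + 2 × 0 = 0.
Non-drop label index = 558 + 0 = 558; at 30 labels/s that is 00:00:18:18, i.e. DF 00:00:18;18.

00:00:18;18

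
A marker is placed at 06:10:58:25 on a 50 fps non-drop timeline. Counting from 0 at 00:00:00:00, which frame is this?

Total seconds to the label: (6 × 3600 + 10 × 60 + 58) = 22258.
Frame index = 22258 × 50 + 25 = 1112925.

1112925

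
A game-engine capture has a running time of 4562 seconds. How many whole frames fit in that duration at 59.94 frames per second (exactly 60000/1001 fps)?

273446 frames

Frames = 4562 × 60000/1001 = 273720000/1001 ≈ 273446.5534.
Complete frames: 273446.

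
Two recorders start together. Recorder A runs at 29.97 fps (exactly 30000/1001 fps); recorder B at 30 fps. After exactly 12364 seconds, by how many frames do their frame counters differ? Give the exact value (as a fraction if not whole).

33720/91 frames

A emits 30000/1001 × 12364 = 33720000/91 frames; B emits 30 × 12364 = 370920.
Difference = 33720/91 frames (≈ 370.5495); B is ahead of A.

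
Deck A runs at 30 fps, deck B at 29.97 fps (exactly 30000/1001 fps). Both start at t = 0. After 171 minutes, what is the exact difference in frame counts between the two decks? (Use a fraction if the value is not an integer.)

307800/1001 frames

171 min = 10260 s.
A emits 30 × 10260 = 307800 frames; B emits 30000/1001 × 10260 = 307800000/1001.
Difference = 307800/1001 frames (≈ 307.4925); B is behind A.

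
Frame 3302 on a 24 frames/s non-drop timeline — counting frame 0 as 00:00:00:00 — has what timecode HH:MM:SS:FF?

00:02:17:14

3302 ÷ 24 = 137 full seconds, remainder 14 frames.
137 s = 0 h 2 min 17 s.
Timecode: 00:02:17:14.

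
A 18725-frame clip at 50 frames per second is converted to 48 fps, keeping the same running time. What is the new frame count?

Target frames = source frames × (target rate / source rate) = 18725 × (48)/(50) = 18725 × 24/25 = 17976.

17976 frames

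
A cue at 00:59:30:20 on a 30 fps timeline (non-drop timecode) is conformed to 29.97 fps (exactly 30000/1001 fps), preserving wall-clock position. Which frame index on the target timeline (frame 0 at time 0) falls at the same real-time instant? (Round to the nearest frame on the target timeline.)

Source frame index: (0×3600 + 59×60 + 30) × 30 + 20 = 107120.
Real time: 107120 / (30) = 10712/3 s.
Target frame: (10712/3) × (30000/1001) = 8240000/77 ≈ 107012.987 → 107013.

frame 107013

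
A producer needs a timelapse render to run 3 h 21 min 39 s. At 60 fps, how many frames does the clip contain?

725940 frames

3 h 21 min 39 s = 12099 s.
Frames = 12099 × 60 = 725940.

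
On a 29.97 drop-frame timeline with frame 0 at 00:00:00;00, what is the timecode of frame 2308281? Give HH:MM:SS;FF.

21:23:39;21

Each 10-minute DF block holds 10 × 60 × 30 − 9 × 2 = 17982 frames. 2308281 ÷ 17982 → 128 full blocks, remainder 6585.
Within the partial block the first minute is 1800 frames and each further minute 1798, so 3 further minute boundaries passed. Total skipped labels = 18 × 128 + 2 × 3 = 2310.
Non-drop label index = 2308281 + 2310 = 2310591; at 30 labels/s that is 21:23:39:21, i.e. DF 21:23:39;21.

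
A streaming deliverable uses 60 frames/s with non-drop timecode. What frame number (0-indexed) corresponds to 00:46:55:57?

frame 168957

Total seconds to the label: (0 × 3600 + 46 × 60 + 55) = 2815.
Frame index = 2815 × 60 + 57 = 168957.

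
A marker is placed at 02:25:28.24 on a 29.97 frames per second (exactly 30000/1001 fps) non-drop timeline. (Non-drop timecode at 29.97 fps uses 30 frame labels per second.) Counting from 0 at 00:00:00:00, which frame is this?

Total seconds to the label: (2 × 3600 + 25 × 60 + 28) = 8728.
Frame index = 8728 × 30 + 24 = 261864.

261864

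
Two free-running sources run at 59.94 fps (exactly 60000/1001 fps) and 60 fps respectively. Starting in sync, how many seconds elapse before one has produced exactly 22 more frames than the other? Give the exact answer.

The gap grows by |60 − 60000/1001| = 60/1001 frames per second.
Time for a 22-frame gap: 22 ÷ (60/1001) = 11011/30 s.

11011/30 seconds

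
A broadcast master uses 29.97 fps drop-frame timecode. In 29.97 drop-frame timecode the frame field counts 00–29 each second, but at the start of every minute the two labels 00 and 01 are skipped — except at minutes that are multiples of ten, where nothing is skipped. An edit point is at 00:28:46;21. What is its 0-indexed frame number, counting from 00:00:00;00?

As if non-drop at 30 labels/s: (0 × 3600 + 28 × 60 + 46) × 30 + 21 = 51801.
Minute boundaries passed: 28; those not divisible by 10: 28 − 2 = 26; dropped labels = 2 × 26 = 52.
Actual frame index = 51801 − 52 = 51749.

51749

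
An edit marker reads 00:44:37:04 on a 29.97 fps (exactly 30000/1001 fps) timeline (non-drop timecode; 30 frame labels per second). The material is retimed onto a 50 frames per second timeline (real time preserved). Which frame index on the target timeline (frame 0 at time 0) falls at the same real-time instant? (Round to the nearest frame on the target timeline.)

Source frame index: (0×3600 + 44×60 + 37) × 30 + 4 = 80314.
Real time: 80314 / (30000/1001) = 40197157/15000 s.
Target frame: (40197157/15000) × (50) = 40197157/300 ≈ 133990.523 → 133991.

frame 133991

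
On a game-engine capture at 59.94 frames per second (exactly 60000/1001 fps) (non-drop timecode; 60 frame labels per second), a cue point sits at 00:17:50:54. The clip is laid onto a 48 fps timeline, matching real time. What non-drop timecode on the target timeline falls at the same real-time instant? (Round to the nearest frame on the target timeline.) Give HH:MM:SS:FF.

00:17:51:47

Source frame index: (0×3600 + 17×60 + 50) × 60 + 54 = 64254.
Real time: 64254 / (60000/1001) = 10719709/10000 s.
Target frame: (10719709/10000) × (48) = 32159127/625 ≈ 51454.603 → 51455.
At 48 labels/s: frame 51455 → 00:17:51:47.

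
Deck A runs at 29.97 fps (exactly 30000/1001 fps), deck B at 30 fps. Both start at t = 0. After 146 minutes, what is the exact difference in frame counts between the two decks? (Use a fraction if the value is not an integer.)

146 min = 8760 s.
A emits 30000/1001 × 8760 = 262800000/1001 frames; B emits 30 × 8760 = 262800.
Difference = 262800/1001 frames (≈ 262.5375); B is ahead of A.

262800/1001 frames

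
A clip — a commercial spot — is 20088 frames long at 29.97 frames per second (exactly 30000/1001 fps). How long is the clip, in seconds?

Running time = 20088 / (30000/1001) = 670.2696 s.

670.2696 seconds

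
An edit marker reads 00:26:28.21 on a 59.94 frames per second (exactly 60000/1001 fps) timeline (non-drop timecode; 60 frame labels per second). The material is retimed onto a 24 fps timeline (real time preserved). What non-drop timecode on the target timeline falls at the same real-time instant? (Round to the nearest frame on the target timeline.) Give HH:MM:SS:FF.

00:26:29:23

Source frame index: (0×3600 + 26×60 + 28) × 60 + 21 = 95301.
Real time: 95301 / (60000/1001) = 31798767/20000 s.
Target frame: (31798767/20000) × (24) = 95396301/2500 ≈ 38158.520 → 38159.
At 24 labels/s: frame 38159 → 00:26:29:23.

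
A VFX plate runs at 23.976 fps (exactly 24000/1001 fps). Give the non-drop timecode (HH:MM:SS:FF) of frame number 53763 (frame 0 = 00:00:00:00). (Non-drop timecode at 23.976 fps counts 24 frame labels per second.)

53763 ÷ 24 = 2240 full seconds, remainder 3 frames.
2240 s = 0 h 37 min 20 s.
Timecode: 00:37:20:03.

00:37:20:03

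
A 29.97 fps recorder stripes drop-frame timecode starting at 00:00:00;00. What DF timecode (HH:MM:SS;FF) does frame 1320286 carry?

Each 10-minute DF block holds 10 × 60 × 30 − 9 × 2 = 17982 frames. 1320286 ÷ 17982 → 73 full blocks, remainder 7600.
Within the partial block the first minute is 1800 frames and each further minute 1798, so 4 further minute boundaries passed. Total skipped labels = 18 × 73 + 2 × 4 = 1322.
Non-drop label index = 1320286 + 1322 = 1321608; at 30 labels/s that is 12:14:13:18, i.e. DF 12:14:13;18.

12:14:13;18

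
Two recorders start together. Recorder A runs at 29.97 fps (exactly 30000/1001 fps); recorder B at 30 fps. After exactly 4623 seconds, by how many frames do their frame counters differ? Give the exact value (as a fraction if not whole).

A emits 30000/1001 × 4623 = 138690000/1001 frames; B emits 30 × 4623 = 138690.
Difference = 138690/1001 frames (≈ 138.5514); B is ahead of A.

138690/1001 frames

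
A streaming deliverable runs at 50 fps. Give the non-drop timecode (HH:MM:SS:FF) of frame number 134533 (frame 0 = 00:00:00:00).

134533 ÷ 50 = 2690 full seconds, remainder 33 frames.
2690 s = 0 h 44 min 50 s.
Timecode: 00:44:50:33.

00:44:50:33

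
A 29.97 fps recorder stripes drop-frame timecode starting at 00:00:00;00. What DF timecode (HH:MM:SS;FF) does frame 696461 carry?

06:27:18;19

Ten DF minutes hold 17982 frames, so frame 696461 lies in block 38 (frames 683316–701297) with 13145 frames into that block.
The block's first minute is 1800 frames and the rest 1798 each; 13145 frames reaches minute 7, so 38 × 18 + 7 × 2 = 698 labels have been skipped so far.
Adding those back, label number 696461 + 698 = 697159 at 30 labels/s is 23238 s + 19 f = 6 h 27 min 18 s frame 19, i.e. 06:27:18;19.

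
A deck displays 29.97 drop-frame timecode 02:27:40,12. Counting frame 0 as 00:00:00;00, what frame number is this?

265546

Complete 10-minute blocks: 14, each 17982 frames → 251748.
Remaining 7 whole minutes in the current block: 1800 + 6 × 1798 = 12588 frames.
Within the current minute: 40 × 30 + 12 − 2 = 1210 (labels ;00/;01 skipped at this minute). Total = 251748 + 12588 + 1210 = 265546.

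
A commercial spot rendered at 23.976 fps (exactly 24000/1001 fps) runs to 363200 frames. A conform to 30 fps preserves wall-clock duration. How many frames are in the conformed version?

Target frames = source frames × (target rate / source rate) = 363200 × (30)/(24000/1001) = 363200 × 1001/800 = 454454.

454454 frames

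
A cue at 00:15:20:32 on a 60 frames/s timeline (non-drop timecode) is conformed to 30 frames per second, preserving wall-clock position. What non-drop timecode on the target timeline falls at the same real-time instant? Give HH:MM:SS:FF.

00:15:20:16

Source frame index: (0×3600 + 15×60 + 20) × 60 + 32 = 55232.
Real time: 55232 / (60) = 13808/15 s.
Target frame: (13808/15) × (30) = 27616.
At 30 labels/s: frame 27616 → 00:15:20:16.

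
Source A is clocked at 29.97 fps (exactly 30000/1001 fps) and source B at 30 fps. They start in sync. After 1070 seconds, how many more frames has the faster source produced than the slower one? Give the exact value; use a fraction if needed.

32100/1001 frames

A emits 30000/1001 × 1070 = 32100000/1001 frames; B emits 30 × 1070 = 32100.
Difference = 32100/1001 frames (≈ 32.0679); B is ahead of A.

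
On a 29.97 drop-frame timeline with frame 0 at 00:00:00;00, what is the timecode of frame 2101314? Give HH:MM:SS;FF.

Each 10-minute DF block holds 10 × 60 × 30 − 9 × 2 = 17982 frames. 2101314 ÷ 17982 → 116 full blocks, remainder 15402.
Within the partial block the first minute is 1800 frames and each further minute 1798, so 8 further minute boundaries passed. Total skipped labels = 18 × 116 + 2 × 8 = 2104.
Non-drop label index = 2101314 + 2104 = 2103418; at 30 labels/s that is 19:28:33:28, i.e. DF 19:28:33;28.

19:28:33;28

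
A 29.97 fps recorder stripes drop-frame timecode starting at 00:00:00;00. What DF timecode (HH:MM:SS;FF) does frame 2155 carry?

Each 10-minute DF block holds 10 × 60 × 30 − 9 × 2 = 17982 frames. 2155 ÷ 17982 → 0 full blocks, remainder 2155.
Within the partial block the first minute is 1800 frames and each further minute 1798, so 1 further minute boundary passed. Total skipped labels = 18 × 0 + 2 × 1 = 2.
Non-drop label index = 2155 + 2 = 2157; at 30 labels/s that is 00:01:11:27, i.e. DF 00:01:11;27.

00:01:11;27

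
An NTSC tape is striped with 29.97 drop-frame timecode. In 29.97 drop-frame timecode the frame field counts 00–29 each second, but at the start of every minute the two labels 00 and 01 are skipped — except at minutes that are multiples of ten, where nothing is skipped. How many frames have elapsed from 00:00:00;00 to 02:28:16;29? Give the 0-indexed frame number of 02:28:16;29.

Complete 10-minute blocks: 14, each 17982 frames → 251748.
Remaining 8 whole minutes in the current block: 1800 + 7 × 1798 = 14386 frames.
Within the current minute: 16 × 30 + 29 − 2 = 507 (labels ;00/;01 skipped at this minute). Total = 251748 + 14386 + 507 = 266641.

266641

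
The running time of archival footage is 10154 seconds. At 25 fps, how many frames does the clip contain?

253850 frames

Frames = 10154 × 25 = 253850.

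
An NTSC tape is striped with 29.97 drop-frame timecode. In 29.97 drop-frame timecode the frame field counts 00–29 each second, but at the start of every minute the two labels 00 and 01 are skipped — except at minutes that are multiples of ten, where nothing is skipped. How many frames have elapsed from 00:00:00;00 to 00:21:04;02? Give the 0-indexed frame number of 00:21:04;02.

Complete 10-minute blocks: 2, each 17982 frames → 35964.
Remaining 1 whole minute in the current block: 1800 + 0 × 1798 = 1800 frames.
Within the current minute: 4 × 30 + 2 − 2 = 120 (labels ;00/;01 skipped at this minute). Total = 35964 + 1800 + 120 = 37884.

37884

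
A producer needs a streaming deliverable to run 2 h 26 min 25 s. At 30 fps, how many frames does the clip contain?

263550 frames

2 h 26 min 25 s = 8785 s.
Frames = 8785 × 30 = 263550.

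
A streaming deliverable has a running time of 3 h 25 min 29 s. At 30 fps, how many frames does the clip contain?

369870 frames

3 h 25 min 29 s = 12329 s.
Frames = 12329 × 30 = 369870.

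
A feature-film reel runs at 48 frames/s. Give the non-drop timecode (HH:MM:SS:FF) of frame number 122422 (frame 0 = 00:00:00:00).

122422 ÷ 48 = 2550 full seconds, remainder 22 frames.
2550 s = 0 h 42 min 30 s.
Timecode: 00:42:30:22.

00:42:30:22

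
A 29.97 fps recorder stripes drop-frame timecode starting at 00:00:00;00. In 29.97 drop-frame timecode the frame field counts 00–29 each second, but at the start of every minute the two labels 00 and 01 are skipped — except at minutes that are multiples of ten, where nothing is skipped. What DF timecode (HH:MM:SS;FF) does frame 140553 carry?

Each 10-minute DF block holds 10 × 60 × 30 − 9 × 2 = 17982 frames. 140553 ÷ 17982 → 7 full blocks, remainder 14679.
Within the partial block the first minute is 1800 frames and each further minute 1798, so 8 further minute boundaries passed. Total skipped labels = 18 × 7 + 2 × 8 = 142.
Non-drop label index = 140553 + 142 = 140695; at 30 labels/s that is 01:18:09:25, i.e. DF 01:18:09;25.

01:18:09;25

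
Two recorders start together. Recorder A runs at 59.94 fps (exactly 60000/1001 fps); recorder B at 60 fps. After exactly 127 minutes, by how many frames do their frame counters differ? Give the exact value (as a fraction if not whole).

457200/1001 frames

127 min = 7620 s.
A emits 60000/1001 × 7620 = 457200000/1001 frames; B emits 60 × 7620 = 457200.
Difference = 457200/1001 frames (≈ 456.7433); B is ahead of A.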